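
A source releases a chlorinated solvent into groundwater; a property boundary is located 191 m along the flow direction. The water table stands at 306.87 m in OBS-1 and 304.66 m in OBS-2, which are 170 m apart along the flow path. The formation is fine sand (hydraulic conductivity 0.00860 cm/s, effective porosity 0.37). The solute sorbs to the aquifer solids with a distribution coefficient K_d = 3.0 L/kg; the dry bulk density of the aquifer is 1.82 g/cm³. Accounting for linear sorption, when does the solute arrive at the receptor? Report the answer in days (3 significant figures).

Hydraulic gradient i = (306.87 − 304.66) / 170 = 2.21 / 170 = 0.01300
K = 0.00860 cm/s × 864 = 7.430 m/d
Darcy flux q = K·i = 7.430 × 0.01300 = 0.09660 m/d
v = Ki/n = 7.430·0.01300/0.37 = 0.2611 m/d
Retardation R = 1 + ρ_b·K_d/n = 1 + 1.82×3.0/0.37 = 15.76
Contaminant velocity v_c = v/R = 0.2611/15.76 = 0.01657 m/d
t = L/v_c = 191/0.01657 = 11530 d

11500 days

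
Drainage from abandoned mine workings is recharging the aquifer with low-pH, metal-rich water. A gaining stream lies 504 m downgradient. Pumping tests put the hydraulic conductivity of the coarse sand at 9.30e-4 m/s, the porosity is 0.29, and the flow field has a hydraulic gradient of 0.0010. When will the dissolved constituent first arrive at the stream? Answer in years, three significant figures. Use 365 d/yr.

K = 9.30e-4 m/s × 86400 s/d = 80.35 m/d
Specific discharge q = 80.35 × 0.0010 = 0.08035 m/d
v = Ki/n = 80.35·0.0010/0.29 = 0.2771 m/d
t = L / v = 504 / 0.2771 = 1819 d
   = 1819 / 365 = 4.98 yr

4.98 years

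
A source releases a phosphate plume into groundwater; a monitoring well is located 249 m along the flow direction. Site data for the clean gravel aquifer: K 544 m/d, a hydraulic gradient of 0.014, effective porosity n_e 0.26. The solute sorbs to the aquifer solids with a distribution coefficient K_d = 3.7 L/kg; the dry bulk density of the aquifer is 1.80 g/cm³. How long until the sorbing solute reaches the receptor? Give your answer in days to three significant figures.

Darcy flux q = K·i = 544 × 0.014 = 7.616 m/d
v = Ki/n = 544·0.014/0.26 = 29.29 m/d
Retardation R = 1 + ρ_b·K_d/n = 1 + 1.80×3.7/0.26 = 26.62
Contaminant velocity v_c = v/R = 29.29/26.62 = 1.101 m/d
t = L/v_c = 249/1.101 = 226.2 d

226 days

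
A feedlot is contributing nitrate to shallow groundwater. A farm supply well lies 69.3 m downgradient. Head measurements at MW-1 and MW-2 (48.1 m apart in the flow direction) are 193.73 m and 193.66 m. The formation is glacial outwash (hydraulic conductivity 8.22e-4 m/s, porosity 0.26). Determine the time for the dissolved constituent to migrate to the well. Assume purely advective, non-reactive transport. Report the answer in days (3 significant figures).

174 days

Hydraulic gradient i = (193.73 − 193.66) / 48.1 = 0.07 / 48.1 = 0.001455
K = 8.22e-4 m/s × 86400 s/d = 71.02 m/d
Darcy flux q = K·i = 71.02 × 0.001455 = 0.1034 m/d
Average linear velocity = 0.1034 / 0.26 = 0.3975 m/d
t = L / v = 69.3 / 0.3975 = 174.3 d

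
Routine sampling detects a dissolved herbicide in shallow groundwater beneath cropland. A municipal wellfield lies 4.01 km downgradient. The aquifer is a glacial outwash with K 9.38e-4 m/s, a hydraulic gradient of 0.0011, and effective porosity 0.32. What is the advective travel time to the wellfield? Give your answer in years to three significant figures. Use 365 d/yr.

K = 9.38e-4 m/s × 86400 s/d = 81.04 m/d
Specific discharge q = 81.04 × 0.0011 = 0.08915 m/d
v = Ki/n = 81.04·0.0011/0.32 = 0.2786 m/d
L = 4.01 km = 4010 m
t = L / v = 4010 / 0.2786 = 14390 d
   = 14390 / 365 = 39.4 yr

39.4 years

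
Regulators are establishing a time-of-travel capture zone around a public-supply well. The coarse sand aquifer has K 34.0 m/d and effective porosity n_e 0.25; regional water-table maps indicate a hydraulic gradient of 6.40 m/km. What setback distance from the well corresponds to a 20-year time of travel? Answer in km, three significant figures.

Darcy flux q = K·i = 34.0 × 0.0064 = 0.2176 m/d
v = Ki/n = 34.0·0.0064/0.25 = 0.8704 m/d
T = 20 yr × 365 = 7300 d
L = v × T = 0.8704 × 7300 = 6354 m
   = 6.35 km

6.35 km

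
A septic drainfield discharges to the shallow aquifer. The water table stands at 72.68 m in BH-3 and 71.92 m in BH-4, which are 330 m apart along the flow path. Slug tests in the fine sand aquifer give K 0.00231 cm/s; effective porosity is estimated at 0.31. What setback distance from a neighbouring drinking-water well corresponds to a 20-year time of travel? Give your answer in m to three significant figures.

Hydraulic gradient i = (72.68 − 71.92) / 330 = 0.76 / 330 = 0.002303
K = 0.00231 cm/s × 864 = 1.996 m/d
Darcy flux q = K·i = 1.996 × 0.002303 = 0.004596 m/d
v_s = q/n_e = 0.004596/0.31 = 0.01483 m/d
T = 20 yr × 365 = 7300 d
L = v × T = 0.01483 × 7300 = 108.2 m

108 m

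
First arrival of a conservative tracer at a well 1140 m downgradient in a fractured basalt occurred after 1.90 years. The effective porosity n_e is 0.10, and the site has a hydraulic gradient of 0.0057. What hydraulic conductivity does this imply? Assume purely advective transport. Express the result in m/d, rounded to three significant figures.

t = 1.90 years = 693.5 d
v = L / t = 1140 / 693.5 = 1.644 m/d
K = v · n / i = 1.644 × 0.10 / 0.0057 = 28.8 m/d

28.8 m/d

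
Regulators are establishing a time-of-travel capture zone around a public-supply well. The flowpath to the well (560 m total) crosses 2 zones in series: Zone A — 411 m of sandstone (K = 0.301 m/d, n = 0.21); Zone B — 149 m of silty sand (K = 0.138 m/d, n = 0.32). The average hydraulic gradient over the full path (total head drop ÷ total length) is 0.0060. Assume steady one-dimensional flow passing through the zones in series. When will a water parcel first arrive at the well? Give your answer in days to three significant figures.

97500 days

For zones in series the flux q is common to all zones; the equivalent conductivity is the harmonic (thickness-weighted) mean, K_eq = L_total / Σ(L_j/K_j).
Σ(L/K) = 411/0.301 + 149/0.138 = 1365 + 1080 = 2445 d
K_eq = L_total / Σ(L/K) = 560 / 2445 = 0.2290 m/d
q = K_eq · i = 0.2290 × 0.0060 = 0.001374 m/d (same in every zone)
Zone A: v = q/n = 0.001374/0.21 = 0.006544 m/d → t_A = 411/0.006544 = 62810 d
Zone B: v = q/n = 0.001374/0.32 = 0.004294 m/d → t_B = 149/0.004294 = 34700 d
Total t = 62810 + 34700 = 97510 d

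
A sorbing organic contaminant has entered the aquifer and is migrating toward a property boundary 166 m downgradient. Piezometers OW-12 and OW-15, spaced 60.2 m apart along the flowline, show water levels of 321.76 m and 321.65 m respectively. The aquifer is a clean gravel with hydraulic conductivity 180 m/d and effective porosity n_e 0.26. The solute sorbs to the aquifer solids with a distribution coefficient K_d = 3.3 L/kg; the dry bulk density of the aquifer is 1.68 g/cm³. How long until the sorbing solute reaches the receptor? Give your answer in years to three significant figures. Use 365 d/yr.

8.03 years

Hydraulic gradient i = (321.76 − 321.65) / 60.2 = 0.11 / 60.2 = 0.001827
Specific discharge q = 180 × 0.001827 = 0.3289 m/d
v = Ki/n = 180·0.001827/0.26 = 1.265 m/d
Retardation R = 1 + ρ_b·K_d/n = 1 + 1.68×3.3/0.26 = 22.32
Contaminant velocity v_c = v/R = 1.265/22.32 = 0.05667 m/d
t = L/v_c = 166/0.05667 = 2929 d
   = 2929/365 = 8.03 yr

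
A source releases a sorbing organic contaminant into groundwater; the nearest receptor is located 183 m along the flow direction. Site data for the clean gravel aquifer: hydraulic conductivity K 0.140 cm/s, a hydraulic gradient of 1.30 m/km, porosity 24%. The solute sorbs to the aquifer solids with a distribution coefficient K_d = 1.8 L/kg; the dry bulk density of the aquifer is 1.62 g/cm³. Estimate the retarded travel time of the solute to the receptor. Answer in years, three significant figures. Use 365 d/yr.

K = 0.140 cm/s × 864 = 121.0 m/d
Specific discharge q = 121.0 × 0.0013 = 0.1572 m/d
v = Ki/n = 121.0·0.0013/0.24 = 0.6552 m/d
Retardation R = 1 + ρ_b·K_d/n = 1 + 1.62×1.8/0.24 = 13.15
Contaminant velocity v_c = v/R = 0.6552/13.15 = 0.04983 m/d
t = L/v_c = 183/0.04983 = 3673 d
   = 3673/365 = 10.1 yr

10.1 years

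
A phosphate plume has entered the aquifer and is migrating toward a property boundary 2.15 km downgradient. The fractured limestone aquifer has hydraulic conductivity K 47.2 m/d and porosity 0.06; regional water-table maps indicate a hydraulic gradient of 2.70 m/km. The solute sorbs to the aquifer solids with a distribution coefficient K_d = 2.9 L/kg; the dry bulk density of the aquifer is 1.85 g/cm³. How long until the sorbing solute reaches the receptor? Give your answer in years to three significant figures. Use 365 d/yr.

Darcy flux q = K·i = 47.2 × 0.0027 = 0.1274 m/d
v_s = q/n_e = 0.1274/0.06 = 2.124 m/d
Retardation R = 1 + ρ_b·K_d/n = 1 + 1.85×2.9/0.06 = 90.42
Contaminant velocity v_c = v/R = 2.124/90.42 = 0.02349 m/d
L = 2.15 km = 2150 m
t = L/v_c = 2150/0.02349 = 91520 d
   = 91520/365 = 251 yr

251 years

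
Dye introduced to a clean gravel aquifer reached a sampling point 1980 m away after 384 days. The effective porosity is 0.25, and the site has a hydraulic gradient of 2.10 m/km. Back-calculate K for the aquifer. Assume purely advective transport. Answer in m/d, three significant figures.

v = L / t = 1980 / 384 = 5.156 m/d
K = v · n / i = 5.156 × 0.25 / 0.0021 = 614 m/d

614 m/d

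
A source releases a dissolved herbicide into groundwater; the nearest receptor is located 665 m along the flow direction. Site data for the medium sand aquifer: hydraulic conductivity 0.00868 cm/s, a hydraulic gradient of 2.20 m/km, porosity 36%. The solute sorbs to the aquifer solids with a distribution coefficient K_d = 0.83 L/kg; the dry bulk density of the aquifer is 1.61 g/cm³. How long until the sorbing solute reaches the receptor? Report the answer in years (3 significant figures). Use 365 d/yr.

K = 0.00868 cm/s × 864 = 7.500 m/d
Darcy flux q = K·i = 7.500 × 0.0022 = 0.01650 m/d
Seepage velocity v = q / n = 0.01650 / 0.36 = 0.04583 m/d
Retardation R = 1 + ρ_b·K_d/n = 1 + 1.61×0.83/0.36 = 4.712
Contaminant velocity v_c = v/R = 0.04583/4.712 = 0.009726 m/d
t = L/v_c = 665/0.009726 = 68370 d
   = 68370/365 = 187 yr

187 years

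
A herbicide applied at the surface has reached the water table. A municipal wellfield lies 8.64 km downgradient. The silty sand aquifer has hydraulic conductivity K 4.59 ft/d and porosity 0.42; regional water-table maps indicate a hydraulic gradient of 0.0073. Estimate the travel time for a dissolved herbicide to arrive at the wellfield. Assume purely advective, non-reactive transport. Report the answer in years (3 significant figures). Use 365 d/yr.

973 years

K = 4.59 ft/d × 0.3048 = 1.399 m/d
Darcy flux q = K·i = 1.399 × 0.0073 = 0.01021 m/d
v_s = q/n_e = 0.01021/0.42 = 0.02432 m/d
L = 8.64 km = 8640 m
t = L / v = 8640 / 0.02432 = 355300 d
   = 355300 / 365 = 973 yr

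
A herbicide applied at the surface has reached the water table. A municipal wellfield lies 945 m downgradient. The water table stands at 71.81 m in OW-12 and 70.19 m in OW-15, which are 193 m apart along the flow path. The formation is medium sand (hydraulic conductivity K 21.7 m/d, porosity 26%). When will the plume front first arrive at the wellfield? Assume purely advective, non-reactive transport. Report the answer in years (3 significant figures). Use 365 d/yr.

Hydraulic gradient i = (71.81 − 70.19) / 193 = 1.62 / 193 = 0.008394
q = Ki = 21.7 × 0.008394 = 0.1821 m/d
Average linear velocity = 0.1821 / 0.26 = 0.7006 m/d
t = L / v = 945 / 0.7006 = 1349 d
   = 1349 / 365 = 3.70 yr

3.70 years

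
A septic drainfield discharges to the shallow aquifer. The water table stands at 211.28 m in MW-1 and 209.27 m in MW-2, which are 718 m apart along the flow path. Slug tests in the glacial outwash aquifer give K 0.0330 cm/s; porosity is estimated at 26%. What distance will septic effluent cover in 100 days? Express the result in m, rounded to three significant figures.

Hydraulic gradient i = (211.28 − 209.27) / 718 = 2.01 / 718 = 0.002799
K = 0.0330 cm/s × 864 = 28.51 m/d
Darcy flux q = K·i = 28.51 × 0.002799 = 0.07982 m/d
v = Ki/n = 28.51·0.002799/0.26 = 0.3070 m/d
L = v × T = 0.3070 × 100 = 30.70 m

30.7 m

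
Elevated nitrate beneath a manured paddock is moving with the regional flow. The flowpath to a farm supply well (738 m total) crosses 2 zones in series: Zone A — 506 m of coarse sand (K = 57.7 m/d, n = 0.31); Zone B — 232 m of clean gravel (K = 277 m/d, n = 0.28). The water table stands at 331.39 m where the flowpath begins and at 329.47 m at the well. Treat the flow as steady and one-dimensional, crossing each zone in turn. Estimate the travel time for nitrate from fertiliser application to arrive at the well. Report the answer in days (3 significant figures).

1110 days

Total head drop ΔH = 331.39 − 329.47 = 1.92 m
Continuity: the same q passes through each zone, so ΔH = q·Σ(L_j/K_j) — the zones act as resistances in series.
Σ(L/K) = 506/57.7 + 232/277 = 8.769 + 0.8375 = 9.607 d
q = ΔH / Σ(L/K) = 1.92 / 9.607 = 0.1999 m/d (same in every zone)
Zone A: v = q/n = 0.1999/0.31 = 0.6447 m/d → t_A = 506/0.6447 = 784.9 d
Zone B: v = q/n = 0.1999/0.28 = 0.7138 m/d → t_B = 232/0.7138 = 325.0 d
Total t = 784.9 + 325.0 = 1110 d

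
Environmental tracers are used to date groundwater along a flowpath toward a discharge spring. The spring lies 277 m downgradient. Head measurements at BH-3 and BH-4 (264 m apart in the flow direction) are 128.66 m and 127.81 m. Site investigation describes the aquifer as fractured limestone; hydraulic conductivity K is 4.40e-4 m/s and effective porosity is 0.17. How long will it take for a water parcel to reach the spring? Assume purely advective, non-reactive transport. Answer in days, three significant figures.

385 days

Hydraulic gradient i = (128.66 − 127.81) / 264 = 0.85 / 264 = 0.003220
K = 4.40e-4 m/s × 86400 s/d = 38.02 m/d
Specific discharge q = 38.02 × 0.003220 = 0.1224 m/d
Average linear velocity = 0.1224 / 0.17 = 0.7200 m/d
t = L / v = 277 / 0.7200 = 384.7 d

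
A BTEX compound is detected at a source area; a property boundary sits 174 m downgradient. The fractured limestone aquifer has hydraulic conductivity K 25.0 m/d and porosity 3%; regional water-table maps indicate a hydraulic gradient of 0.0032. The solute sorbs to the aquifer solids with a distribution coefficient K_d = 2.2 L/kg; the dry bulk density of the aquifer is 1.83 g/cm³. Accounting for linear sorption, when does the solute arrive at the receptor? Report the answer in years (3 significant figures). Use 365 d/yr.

Darcy flux q = K·i = 25.0 × 0.0032 = 0.08000 m/d
Seepage velocity v = q / n = 0.08000 / 0.03 = 2.667 m/d
Retardation R = 1 + ρ_b·K_d/n = 1 + 1.83×2.2/0.03 = 135.2
Contaminant velocity v_c = v/R = 2.667/135.2 = 0.01972 m/d
t = L/v_c = 174/0.01972 = 8822 d
   = 8822/365 = 24.2 yr

24.2 years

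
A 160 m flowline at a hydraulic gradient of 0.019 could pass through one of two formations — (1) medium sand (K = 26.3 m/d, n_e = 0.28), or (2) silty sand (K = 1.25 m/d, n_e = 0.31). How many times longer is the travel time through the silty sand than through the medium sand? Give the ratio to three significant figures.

Unit 1 (medium sand): v = 26.3×0.019/0.28 = 1.785 m/d, t = 160/1.785 = 89.65 d
Unit 2 (silty sand): v = 1.25×0.019/0.31 = 0.07661 m/d, t = 160/0.07661 = 2088 d
t(silty sand) / t(medium sand) = 2088/89.65 = 23.3

23.3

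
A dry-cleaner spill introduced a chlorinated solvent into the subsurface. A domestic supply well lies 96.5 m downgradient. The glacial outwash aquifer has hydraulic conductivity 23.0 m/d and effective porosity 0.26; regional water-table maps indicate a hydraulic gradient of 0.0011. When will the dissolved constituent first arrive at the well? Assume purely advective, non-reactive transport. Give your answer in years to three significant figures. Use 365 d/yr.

2.72 years

Darcy flux q = K·i = 23.0 × 0.0011 = 0.02530 m/d
Average linear velocity = 0.02530 / 0.26 = 0.09731 m/d
t = L / v = 96.5 / 0.09731 = 991.7 d
   = 991.7 / 365 = 2.72 yr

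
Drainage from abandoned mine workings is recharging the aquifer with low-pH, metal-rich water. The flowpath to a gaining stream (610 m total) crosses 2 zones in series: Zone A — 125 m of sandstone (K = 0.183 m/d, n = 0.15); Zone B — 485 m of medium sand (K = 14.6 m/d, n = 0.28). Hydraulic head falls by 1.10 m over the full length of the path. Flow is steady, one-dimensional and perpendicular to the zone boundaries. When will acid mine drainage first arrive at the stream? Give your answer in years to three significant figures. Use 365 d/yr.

Continuity: the same q passes through each zone, so ΔH = q·Σ(L_j/K_j) — the zones act as resistances in series.
Σ(L/K) = 125/0.183 + 485/14.6 = 683.1 + 33.22 = 716.3 d
q = ΔH / Σ(L/K) = 1.10 / 716.3 = 0.001536 m/d (same in every zone)
Zone A: v = q/n = 0.001536/0.15 = 0.01024 m/d → t_A = 125/0.01024 = 12210 d
Zone B: v = q/n = 0.001536/0.28 = 0.005485 m/d → t_B = 485/0.005485 = 88430 d
Total t = 12210 + 88430 = 100600 d
   = 100600 / 365 = 276 yr

276 years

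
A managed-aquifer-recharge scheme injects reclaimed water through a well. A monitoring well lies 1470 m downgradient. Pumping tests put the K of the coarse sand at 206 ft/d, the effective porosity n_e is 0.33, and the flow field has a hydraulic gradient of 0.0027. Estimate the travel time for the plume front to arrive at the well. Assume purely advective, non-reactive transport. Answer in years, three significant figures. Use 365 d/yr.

K = 206 ft/d × 0.3048 = 62.79 m/d
Darcy flux q = K·i = 62.79 × 0.0027 = 0.1695 m/d
Seepage velocity v = q / n = 0.1695 / 0.33 = 0.5137 m/d
t = L / v = 1470 / 0.5137 = 2861 d
   = 2861 / 365 = 7.84 yr

7.84 years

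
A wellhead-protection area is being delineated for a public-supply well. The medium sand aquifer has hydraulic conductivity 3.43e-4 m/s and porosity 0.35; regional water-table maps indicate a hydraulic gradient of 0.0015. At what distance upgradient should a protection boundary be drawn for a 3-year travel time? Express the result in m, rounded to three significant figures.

139 m

K = 3.43e-4 m/s × 86400 s/d = 29.64 m/d
q = Ki = 29.64 × 0.0015 = 0.04445 m/d
v_s = q/n_e = 0.04445/0.35 = 0.1270 m/d
T = 3 yr × 365 = 1095 d
L = v × T = 0.1270 × 1095 = 139.1 m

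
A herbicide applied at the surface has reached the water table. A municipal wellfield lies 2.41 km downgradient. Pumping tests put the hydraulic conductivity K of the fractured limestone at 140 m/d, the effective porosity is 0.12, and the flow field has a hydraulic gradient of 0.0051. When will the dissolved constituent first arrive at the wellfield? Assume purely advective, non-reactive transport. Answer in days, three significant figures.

Darcy flux q = K·i = 140 × 0.0051 = 0.7140 m/d
v_s = q/n_e = 0.7140/0.12 = 5.950 m/d
L = 2.41 km = 2410 m
t = L / v = 2410 / 5.950 = 405.0 d

405 days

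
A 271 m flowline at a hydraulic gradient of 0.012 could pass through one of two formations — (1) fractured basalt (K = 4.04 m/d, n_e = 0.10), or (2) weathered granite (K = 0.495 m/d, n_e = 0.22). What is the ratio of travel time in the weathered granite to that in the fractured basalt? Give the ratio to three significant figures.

Unit 1 (fractured basalt): v = 4.04×0.012/0.10 = 0.4848 m/d, t = 271/0.4848 = 559.0 d
Unit 2 (weathered granite): v = 0.495×0.012/0.22 = 0.02700 m/d, t = 271/0.02700 = 10040 d
t(weathered granite) / t(fractured basalt) = 10040/559.0 = 18.0

18.0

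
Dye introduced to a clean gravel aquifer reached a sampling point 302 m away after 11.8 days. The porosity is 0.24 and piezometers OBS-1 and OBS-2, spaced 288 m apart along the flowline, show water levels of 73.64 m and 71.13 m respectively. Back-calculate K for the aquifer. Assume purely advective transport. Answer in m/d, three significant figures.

705 m/d

Hydraulic gradient i = (73.64 − 71.13) / 288 = 2.51 / 288 = 0.008715
v = L / t = 302 / 11.8 = 25.59 m/d
K = v · n / i = 25.59 × 0.24 / 0.008715 = 705 m/d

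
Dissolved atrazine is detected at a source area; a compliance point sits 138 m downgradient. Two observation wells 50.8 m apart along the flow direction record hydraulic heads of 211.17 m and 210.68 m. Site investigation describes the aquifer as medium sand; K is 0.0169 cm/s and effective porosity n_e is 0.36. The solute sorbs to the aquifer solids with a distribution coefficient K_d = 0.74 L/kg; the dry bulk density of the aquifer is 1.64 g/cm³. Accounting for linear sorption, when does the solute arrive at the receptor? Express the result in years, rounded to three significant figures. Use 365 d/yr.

Hydraulic gradient i = (211.17 − 210.68) / 50.8 = 0.49 / 50.8 = 0.009646
K = 0.0169 cm/s × 864 = 14.60 m/d
Specific discharge q = 14.60 × 0.009646 = 0.1408 m/d
Seepage velocity v = q / n = 0.1408 / 0.36 = 0.3912 m/d
Retardation R = 1 + ρ_b·K_d/n = 1 + 1.64×0.74/0.36 = 4.371
Contaminant velocity v_c = v/R = 0.3912/4.371 = 0.08950 m/d
t = L/v_c = 138/0.08950 = 1542 d
   = 1542/365 = 4.22 yr

4.22 years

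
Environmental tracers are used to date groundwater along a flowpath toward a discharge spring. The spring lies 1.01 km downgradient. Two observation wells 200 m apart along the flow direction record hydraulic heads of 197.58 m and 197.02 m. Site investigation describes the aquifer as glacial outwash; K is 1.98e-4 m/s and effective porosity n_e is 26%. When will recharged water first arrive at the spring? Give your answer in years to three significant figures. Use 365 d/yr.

15.0 years

Hydraulic gradient i = (197.58 − 197.02) / 200 = 0.56 / 200 = 0.002800
K = 1.98e-4 m/s × 86400 s/d = 17.11 m/d
Specific discharge q = 17.11 × 0.002800 = 0.04790 m/d
Seepage velocity v = q / n = 0.04790 / 0.26 = 0.1842 m/d
L = 1.01 km = 1010 m
t = L / v = 1010 / 0.1842 = 5482 d
   = 5482 / 365 = 15.0 yr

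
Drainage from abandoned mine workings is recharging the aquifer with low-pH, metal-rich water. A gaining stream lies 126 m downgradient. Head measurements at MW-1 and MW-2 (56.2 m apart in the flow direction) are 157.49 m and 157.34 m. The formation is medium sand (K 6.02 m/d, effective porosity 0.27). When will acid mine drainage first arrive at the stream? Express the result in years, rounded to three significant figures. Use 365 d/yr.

Hydraulic gradient i = (157.49 − 157.34) / 56.2 = 0.15 / 56.2 = 0.002669
q = Ki = 6.02 × 0.002669 = 0.01607 m/d
Seepage velocity v = q / n = 0.01607 / 0.27 = 0.05951 m/d
t = L / v = 126 / 0.05951 = 2117 d
   = 2117 / 365 = 5.80 yr

5.80 years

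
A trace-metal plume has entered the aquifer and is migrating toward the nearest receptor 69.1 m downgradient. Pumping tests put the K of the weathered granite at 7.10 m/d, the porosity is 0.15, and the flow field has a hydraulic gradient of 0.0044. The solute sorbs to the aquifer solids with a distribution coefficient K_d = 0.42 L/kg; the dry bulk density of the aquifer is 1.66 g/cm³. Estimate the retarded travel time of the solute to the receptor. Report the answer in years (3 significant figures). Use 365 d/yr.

Darcy flux q = K·i = 7.10 × 0.0044 = 0.03124 m/d
Average linear velocity = 0.03124 / 0.15 = 0.2083 m/d
Retardation R = 1 + ρ_b·K_d/n = 1 + 1.66×0.42/0.15 = 5.648
Contaminant velocity v_c = v/R = 0.2083/5.648 = 0.03687 m/d
t = L/v_c = 69.1/0.03687 = 1874 d
   = 1874/365 = 5.13 yr

5.13 years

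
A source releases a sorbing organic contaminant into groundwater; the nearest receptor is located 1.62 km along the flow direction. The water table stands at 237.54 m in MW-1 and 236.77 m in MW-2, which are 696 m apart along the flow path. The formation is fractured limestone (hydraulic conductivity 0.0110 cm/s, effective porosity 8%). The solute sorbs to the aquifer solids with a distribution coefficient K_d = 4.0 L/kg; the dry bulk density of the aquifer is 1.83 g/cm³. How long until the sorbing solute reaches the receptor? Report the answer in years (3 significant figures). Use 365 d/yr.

Hydraulic gradient i = (237.54 − 236.77) / 696 = 0.77 / 696 = 0.001106
K = 0.0110 cm/s × 864 = 9.504 m/d
Specific discharge q = 9.504 × 0.001106 = 0.01051 m/d
v = Ki/n = 9.504·0.001106/0.08 = 0.1314 m/d
Retardation R = 1 + ρ_b·K_d/n = 1 + 1.83×4.0/0.08 = 92.50
Contaminant velocity v_c = v/R = 0.1314/92.50 = 0.001421 m/d
L = 1.62 km = 1620 m
t = L/v_c = 1620/0.001421 = 1.140e6 d
   = 1.140e6/365 = 3120 yr

3120 years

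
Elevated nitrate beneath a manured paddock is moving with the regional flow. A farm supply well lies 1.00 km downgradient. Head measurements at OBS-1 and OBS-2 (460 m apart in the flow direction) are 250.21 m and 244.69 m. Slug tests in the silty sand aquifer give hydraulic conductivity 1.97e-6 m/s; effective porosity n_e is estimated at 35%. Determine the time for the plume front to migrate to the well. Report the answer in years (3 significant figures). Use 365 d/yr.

469 years

Hydraulic gradient i = (250.21 − 244.69) / 460 = 5.52 / 460 = 0.01200
K = 1.97e-6 m/s × 86400 s/d = 0.1702 m/d
Darcy flux q = K·i = 0.1702 × 0.01200 = 0.002042 m/d
v = Ki/n = 0.1702·0.01200/0.35 = 0.005836 m/d
L = 1.00 km = 1000 m
t = L / v = 1000 / 0.005836 = 171400 d
   = 171400 / 365 = 469 yr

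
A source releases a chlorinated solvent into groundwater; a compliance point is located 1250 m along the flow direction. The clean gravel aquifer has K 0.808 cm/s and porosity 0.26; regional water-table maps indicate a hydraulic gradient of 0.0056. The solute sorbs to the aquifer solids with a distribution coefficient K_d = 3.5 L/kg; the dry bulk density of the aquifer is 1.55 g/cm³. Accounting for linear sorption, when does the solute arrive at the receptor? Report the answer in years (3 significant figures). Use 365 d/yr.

4.98 years

K = 0.808 cm/s × 864 = 698.1 m/d
Darcy flux q = K·i = 698.1 × 0.0056 = 3.909 m/d
v_s = q/n_e = 3.909/0.26 = 15.04 m/d
Retardation R = 1 + ρ_b·K_d/n = 1 + 1.55×3.5/0.26 = 21.87
Contaminant velocity v_c = v/R = 15.04/21.87 = 0.6877 m/d
t = L/v_c = 1250/0.6877 = 1818 d
   = 1818/365 = 4.98 yr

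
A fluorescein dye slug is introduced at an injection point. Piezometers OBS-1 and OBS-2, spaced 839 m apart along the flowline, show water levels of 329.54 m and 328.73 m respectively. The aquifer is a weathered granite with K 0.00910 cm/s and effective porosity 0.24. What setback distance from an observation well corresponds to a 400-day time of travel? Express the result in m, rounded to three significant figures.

Hydraulic gradient i = (329.54 − 328.73) / 839 = 0.81 / 839 = 9.654e-4
K = 0.00910 cm/s × 864 = 7.862 m/d
Darcy flux q = K·i = 7.862 × 9.654e-4 = 0.007591 m/d
Average linear velocity = 0.007591 / 0.24 = 0.03163 m/d
L = v × T = 0.03163 × 400 = 12.65 m

12.7 m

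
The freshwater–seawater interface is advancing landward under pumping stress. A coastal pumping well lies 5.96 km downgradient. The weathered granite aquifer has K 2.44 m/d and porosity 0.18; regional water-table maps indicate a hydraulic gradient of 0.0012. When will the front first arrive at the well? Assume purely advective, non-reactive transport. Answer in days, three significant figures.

q = Ki = 2.44 × 0.0012 = 0.002928 m/d
Average linear velocity = 0.002928 / 0.18 = 0.01627 m/d
L = 5.96 km = 5960 m
t = L / v = 5960 / 0.01627 = 366400 d

366000 days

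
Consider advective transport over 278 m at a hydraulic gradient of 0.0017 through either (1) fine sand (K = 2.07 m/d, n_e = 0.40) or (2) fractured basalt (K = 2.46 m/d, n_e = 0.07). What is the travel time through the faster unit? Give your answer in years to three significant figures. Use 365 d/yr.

Unit 1 (fine sand): v = 2.07×0.0017/0.40 = 0.008797 m/d, t = 278/0.008797 = 31600 d
Unit 2 (fractured basalt): v = 2.46×0.0017/0.07 = 0.05974 m/d, t = 278/0.05974 = 4653 d
Faster: 4653 d / 365 = 12.7 yr

12.7 years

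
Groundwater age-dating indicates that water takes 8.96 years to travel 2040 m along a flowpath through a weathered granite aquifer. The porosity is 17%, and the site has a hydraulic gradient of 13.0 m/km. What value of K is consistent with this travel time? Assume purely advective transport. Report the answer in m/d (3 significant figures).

t = 8.96 years = 3270 d
v = L / t = 2040 / 3270 = 0.6238 m/d
K = v · n / i = 0.6238 × 0.17 / 0.013 = 8.16 m/d

8.16 m/d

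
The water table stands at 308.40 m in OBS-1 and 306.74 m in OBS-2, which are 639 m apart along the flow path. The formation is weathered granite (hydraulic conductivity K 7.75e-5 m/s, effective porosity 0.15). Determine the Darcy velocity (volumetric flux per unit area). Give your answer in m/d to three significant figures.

0.0174 m/d

Hydraulic gradient i = (308.40 − 306.74) / 639 = 1.66 / 639 = 0.002598
K = 7.75e-5 m/s × 86400 s/d = 6.696 m/d
Darcy flux q = K·i = 6.696 × 0.002598 = 0.01739 m/d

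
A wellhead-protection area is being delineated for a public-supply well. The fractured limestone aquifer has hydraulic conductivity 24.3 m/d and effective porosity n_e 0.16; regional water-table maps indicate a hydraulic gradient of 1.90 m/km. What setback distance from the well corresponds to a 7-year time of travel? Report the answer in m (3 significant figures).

737 m

Specific discharge q = 24.3 × 0.0019 = 0.04617 m/d
Seepage velocity v = q / n = 0.04617 / 0.16 = 0.2886 m/d
T = 7 yr × 365 = 2555 d
L = v × T = 0.2886 × 2555 = 737.3 m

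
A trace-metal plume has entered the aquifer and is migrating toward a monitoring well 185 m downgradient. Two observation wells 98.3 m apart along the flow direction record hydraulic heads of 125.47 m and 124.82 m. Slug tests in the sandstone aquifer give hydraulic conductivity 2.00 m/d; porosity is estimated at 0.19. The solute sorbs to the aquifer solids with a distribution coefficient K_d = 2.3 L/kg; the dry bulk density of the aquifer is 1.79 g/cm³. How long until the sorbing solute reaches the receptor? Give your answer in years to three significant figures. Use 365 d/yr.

165 years

Hydraulic gradient i = (125.47 − 124.82) / 98.3 = 0.65 / 98.3 = 0.006612
Darcy flux q = K·i = 2.00 × 0.006612 = 0.01322 m/d
Seepage velocity v = q / n = 0.01322 / 0.19 = 0.06960 m/d
Retardation R = 1 + ρ_b·K_d/n = 1 + 1.79×2.3/0.19 = 22.67
Contaminant velocity v_c = v/R = 0.06960/22.67 = 0.003071 m/d
t = L/v_c = 185/0.003071 = 60250 d
   = 60250/365 = 165 yr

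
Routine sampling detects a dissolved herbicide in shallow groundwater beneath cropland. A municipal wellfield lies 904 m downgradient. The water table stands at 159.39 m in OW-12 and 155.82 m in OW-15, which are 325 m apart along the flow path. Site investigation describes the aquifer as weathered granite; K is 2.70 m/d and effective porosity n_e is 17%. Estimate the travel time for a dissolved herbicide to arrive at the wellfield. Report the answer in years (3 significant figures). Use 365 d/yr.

Hydraulic gradient i = (159.39 − 155.82) / 325 = 3.57 / 325 = 0.01098
q = Ki = 2.70 × 0.01098 = 0.02966 m/d
Seepage velocity v = q / n = 0.02966 / 0.17 = 0.1745 m/d
t = L / v = 904 / 0.1745 = 5182 d
   = 5182 / 365 = 14.2 yr

14.2 years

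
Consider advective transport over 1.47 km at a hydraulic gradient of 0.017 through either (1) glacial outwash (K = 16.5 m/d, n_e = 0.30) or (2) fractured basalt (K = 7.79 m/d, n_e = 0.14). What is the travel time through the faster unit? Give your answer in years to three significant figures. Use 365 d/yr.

Unit 1 (glacial outwash): v = 16.5×0.017/0.30 = 0.9350 m/d, t = 1470/0.9350 = 1572 d
Unit 2 (fractured basalt): v = 7.79×0.017/0.14 = 0.9459 m/d, t = 1470/0.9459 = 1554 d
Faster: 1554 d / 365 = 4.26 yr

4.26 years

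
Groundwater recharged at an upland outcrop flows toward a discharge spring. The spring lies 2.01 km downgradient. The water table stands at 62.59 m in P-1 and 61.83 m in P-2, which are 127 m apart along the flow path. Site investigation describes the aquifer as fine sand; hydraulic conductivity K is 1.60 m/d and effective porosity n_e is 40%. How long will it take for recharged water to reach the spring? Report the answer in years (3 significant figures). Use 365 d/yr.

Hydraulic gradient i = (62.59 − 61.83) / 127 = 0.76 / 127 = 0.005984
Specific discharge q = 1.60 × 0.005984 = 0.009575 m/d
v = Ki/n = 1.60·0.005984/0.40 = 0.02394 m/d
L = 2.01 km = 2010 m
t = L / v = 2010 / 0.02394 = 83970 d
   = 83970 / 365 = 230 yr

230 years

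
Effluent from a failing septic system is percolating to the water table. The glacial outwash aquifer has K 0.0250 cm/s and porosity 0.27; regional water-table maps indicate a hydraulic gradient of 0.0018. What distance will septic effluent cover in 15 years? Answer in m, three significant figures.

K = 0.0250 cm/s × 864 = 21.60 m/d
q = Ki = 21.60 × 0.0018 = 0.03888 m/d
v_s = q/n_e = 0.03888/0.27 = 0.1440 m/d
T = 15 yr × 365 = 5475 d
L = v × T = 0.1440 × 5475 = 788.4 m

788 m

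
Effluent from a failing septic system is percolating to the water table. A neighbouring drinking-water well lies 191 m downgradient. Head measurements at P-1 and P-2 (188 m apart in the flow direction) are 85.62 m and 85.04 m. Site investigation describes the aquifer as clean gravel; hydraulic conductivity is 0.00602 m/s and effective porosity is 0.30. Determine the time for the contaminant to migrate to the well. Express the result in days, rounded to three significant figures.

Hydraulic gradient i = (85.62 − 85.04) / 188 = 0.58 / 188 = 0.003085
K = 0.00602 m/s × 86400 s/d = 520.1 m/d
Darcy flux q = K·i = 520.1 × 0.003085 = 1.605 m/d
v = Ki/n = 520.1·0.003085/0.30 = 5.349 m/d
t = L / v = 191 / 5.349 = 35.71 d

35.7 days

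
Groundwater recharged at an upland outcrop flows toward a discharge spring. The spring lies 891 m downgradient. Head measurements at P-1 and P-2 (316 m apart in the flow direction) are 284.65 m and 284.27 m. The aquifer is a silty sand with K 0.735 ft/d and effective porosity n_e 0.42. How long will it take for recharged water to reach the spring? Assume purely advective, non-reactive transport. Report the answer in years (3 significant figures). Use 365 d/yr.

3810 years

Hydraulic gradient i = (284.65 − 284.27) / 316 = 0.38 / 316 = 0.001203
K = 0.735 ft/d × 0.3048 = 0.2240 m/d
Specific discharge q = 0.2240 × 0.001203 = 2.694e-4 m/d
v_s = q/n_e = 2.694e-4/0.42 = 6.414e-4 m/d
t = L / v = 891 / 6.414e-4 = 1.389e6 d
   = 1.389e6 / 365 = 3810 yr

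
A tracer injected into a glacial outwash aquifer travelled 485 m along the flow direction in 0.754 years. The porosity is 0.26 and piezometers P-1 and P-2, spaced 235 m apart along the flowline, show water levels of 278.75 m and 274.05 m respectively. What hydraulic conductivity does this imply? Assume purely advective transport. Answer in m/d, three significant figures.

22.9 m/d

Hydraulic gradient i = (278.75 − 274.05) / 235 = 4.70 / 235 = 0.02000
t = 0.754 years = 275.2 d
v = L / t = 485 / 275.2 = 1.762 m/d
K = v · n / i = 1.762 × 0.26 / 0.02000 = 22.9 m/d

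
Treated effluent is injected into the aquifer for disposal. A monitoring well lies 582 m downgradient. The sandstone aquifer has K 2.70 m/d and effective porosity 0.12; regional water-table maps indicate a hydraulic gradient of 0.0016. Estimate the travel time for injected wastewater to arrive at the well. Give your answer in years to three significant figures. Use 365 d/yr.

q = Ki = 2.70 × 0.0016 = 0.004320 m/d
v = Ki/n = 2.70·0.0016/0.12 = 0.03600 m/d
t = L / v = 582 / 0.03600 = 16170 d
   = 16170 / 365 = 44.3 yr

44.3 years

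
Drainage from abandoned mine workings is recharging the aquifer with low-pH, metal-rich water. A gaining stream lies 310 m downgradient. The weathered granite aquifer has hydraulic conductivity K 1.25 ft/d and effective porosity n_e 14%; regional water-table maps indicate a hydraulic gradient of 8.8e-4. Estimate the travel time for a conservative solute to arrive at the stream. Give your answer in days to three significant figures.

K = 1.25 ft/d × 0.3048 = 0.3810 m/d
q = Ki = 0.3810 × 8.8e-4 = 3.353e-4 m/d
Seepage velocity v = q / n = 3.353e-4 / 0.14 = 0.002395 m/d
t = L / v = 310 / 0.002395 = 129400 d

129000 days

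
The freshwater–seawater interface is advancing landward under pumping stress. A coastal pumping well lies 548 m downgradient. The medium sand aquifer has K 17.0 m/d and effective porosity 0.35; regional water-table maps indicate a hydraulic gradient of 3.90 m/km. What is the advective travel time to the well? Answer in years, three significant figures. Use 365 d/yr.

Darcy flux q = K·i = 17.0 × 0.0039 = 0.06630 m/d
Seepage velocity v = q / n = 0.06630 / 0.35 = 0.1894 m/d
t = L / v = 548 / 0.1894 = 2893 d
   = 2893 / 365 = 7.93 yr

7.93 years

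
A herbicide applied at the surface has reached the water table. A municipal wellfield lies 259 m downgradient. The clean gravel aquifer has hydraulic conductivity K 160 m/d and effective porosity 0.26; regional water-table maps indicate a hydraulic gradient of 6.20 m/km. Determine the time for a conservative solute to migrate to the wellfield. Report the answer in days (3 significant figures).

Specific discharge q = 160 × 0.0062 = 0.9920 m/d
Average linear velocity = 0.9920 / 0.26 = 3.815 m/d
t = L / v = 259 / 3.815 = 67.88 d

67.9 days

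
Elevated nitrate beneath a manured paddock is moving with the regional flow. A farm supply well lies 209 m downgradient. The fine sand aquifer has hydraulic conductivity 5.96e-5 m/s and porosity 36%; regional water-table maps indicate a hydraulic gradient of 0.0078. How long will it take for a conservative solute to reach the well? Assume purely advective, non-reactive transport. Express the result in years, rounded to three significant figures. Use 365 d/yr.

5.13 years

K = 5.96e-5 m/s × 86400 s/d = 5.149 m/d
Darcy flux q = K·i = 5.149 × 0.0078 = 0.04017 m/d
v = Ki/n = 5.149·0.0078/0.36 = 0.1116 m/d
t = L / v = 209 / 0.1116 = 1873 d
   = 1873 / 365 = 5.13 yr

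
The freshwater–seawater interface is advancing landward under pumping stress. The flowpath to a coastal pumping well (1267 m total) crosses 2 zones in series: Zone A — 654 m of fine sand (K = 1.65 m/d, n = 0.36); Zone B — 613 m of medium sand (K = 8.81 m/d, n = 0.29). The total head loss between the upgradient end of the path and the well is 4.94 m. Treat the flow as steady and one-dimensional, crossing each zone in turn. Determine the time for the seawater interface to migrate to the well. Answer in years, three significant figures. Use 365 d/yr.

Continuity: the same q passes through each zone, so ΔH = q·Σ(L_j/K_j) — the zones act as resistances in series.
Σ(L/K) = 654/1.65 + 613/8.81 = 396.4 + 69.58 = 465.9 d
q = ΔH / Σ(L/K) = 4.94 / 465.9 = 0.01060 m/d (same in every zone)
Zone A: v = q/n = 0.01060/0.36 = 0.02945 m/d → t_A = 654/0.02945 = 22210 d
Zone B: v = q/n = 0.01060/0.29 = 0.03656 m/d → t_B = 613/0.03656 = 16770 d
Total t = 22210 + 16770 = 38970 d
   = 38970 / 365 = 107 yr

107 years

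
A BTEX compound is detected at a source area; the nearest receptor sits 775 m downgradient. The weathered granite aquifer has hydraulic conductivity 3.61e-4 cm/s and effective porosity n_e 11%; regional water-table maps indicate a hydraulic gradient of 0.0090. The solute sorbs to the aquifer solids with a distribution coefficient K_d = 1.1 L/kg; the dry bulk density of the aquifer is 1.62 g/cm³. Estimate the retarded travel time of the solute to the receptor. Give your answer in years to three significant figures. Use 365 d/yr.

K = 3.61e-4 cm/s × 864 = 0.3119 m/d
Specific discharge q = 0.3119 × 0.0090 = 0.002807 m/d
v = Ki/n = 0.3119·0.0090/0.11 = 0.02552 m/d
Retardation R = 1 + ρ_b·K_d/n = 1 + 1.62×1.1/0.11 = 17.20
Contaminant velocity v_c = v/R = 0.02552/17.20 = 0.001484 m/d
t = L/v_c = 775/0.001484 = 522300 d
   = 522300/365 = 1430 yr

1430 years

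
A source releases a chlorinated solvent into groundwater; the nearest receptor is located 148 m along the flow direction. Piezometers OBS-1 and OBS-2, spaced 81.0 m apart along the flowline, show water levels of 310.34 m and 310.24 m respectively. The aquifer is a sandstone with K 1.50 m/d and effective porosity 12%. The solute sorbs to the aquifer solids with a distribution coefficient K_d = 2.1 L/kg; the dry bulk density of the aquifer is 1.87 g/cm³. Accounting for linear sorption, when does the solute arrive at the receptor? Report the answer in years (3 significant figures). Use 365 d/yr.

886 years

Hydraulic gradient i = (310.34 − 310.24) / 81.0 = 0.10 / 81.0 = 0.001235
Specific discharge q = 1.50 × 0.001235 = 0.001852 m/d
v = Ki/n = 1.50·0.001235/0.12 = 0.01543 m/d
Retardation R = 1 + ρ_b·K_d/n = 1 + 1.87×2.1/0.12 = 33.73
Contaminant velocity v_c = v/R = 0.01543/33.73 = 4.576e-4 m/d
t = L/v_c = 148/4.576e-4 = 323400 d
   = 323400/365 = 886 yr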